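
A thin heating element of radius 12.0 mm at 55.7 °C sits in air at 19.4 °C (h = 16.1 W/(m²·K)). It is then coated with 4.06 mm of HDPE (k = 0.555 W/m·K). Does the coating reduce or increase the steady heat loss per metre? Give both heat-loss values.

Critical radius for a cylinder: r_cr = k/h = 0.0345 m = 3.45 cm.
Outer radius after coating: r₂ = 0.0120 + 0.00406 = 0.01606 m.
Since r₁ < r_cr and r₂ ≤ r_cr, the coating moves toward the maximum at r_cr — heat loss rises.
Bare: R = 1/(2πr₁h) = 0.8238 m·K/W; Q = 36.3/0.8238 = 44.1 W/m.
Coated: R = R_cond + R_conv = 0.6991 m·K/W; Q = 36.3/0.6991 = 51.9 W/m.

increases: 44.1 → 51.9 W/m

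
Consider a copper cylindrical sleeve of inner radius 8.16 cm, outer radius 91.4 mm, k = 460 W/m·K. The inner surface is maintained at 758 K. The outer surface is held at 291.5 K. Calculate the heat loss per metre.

Q' = 11900 kW/m

Q' = 2πk·ΔT/ln(r₂/r₁) = 2π × 460 × 466.5 / ln(0.0914/0.0816) = 1.19×10^7 W/m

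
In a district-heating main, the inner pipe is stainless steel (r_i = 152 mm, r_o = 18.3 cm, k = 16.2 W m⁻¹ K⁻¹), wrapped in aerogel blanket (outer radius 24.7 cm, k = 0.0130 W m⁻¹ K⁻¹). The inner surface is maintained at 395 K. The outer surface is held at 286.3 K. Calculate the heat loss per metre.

Q' = 29.6 W/m

Treat each layer as a resistance in series:
  R'_stainless steel = ln(0.183/0.152)/(2πk) = 0.1856/(2π·16.2) = 0.001823 m·K/W
  R'_aerogel blanket = ln(0.247/0.183)/(2πk) = 0.2999/(2π·0.0130) = 3.672 m·K/W
ΣR = 0.001823 + 3.672 = 3.674 m·K/W
Q' = ΔT/ΣR = (395 K − 286.3 K)/3.674 = 29.6 W/m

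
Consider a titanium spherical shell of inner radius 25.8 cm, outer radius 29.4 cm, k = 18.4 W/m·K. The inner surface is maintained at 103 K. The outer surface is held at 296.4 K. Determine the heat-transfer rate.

Q = 4πk·ΔT/(1/r₁ − 1/r₂) = 4π × 18.4 × 193.4 / (1/0.258 − 1/0.294) = 94200 W

Q = 94.2 kW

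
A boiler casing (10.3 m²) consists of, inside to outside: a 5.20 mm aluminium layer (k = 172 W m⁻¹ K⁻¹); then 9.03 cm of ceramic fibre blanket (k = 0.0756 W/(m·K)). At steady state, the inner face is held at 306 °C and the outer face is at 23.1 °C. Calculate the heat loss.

Q = 2.44 kW

Series thermal resistances, inner to outer:
  R_aluminium = L/(kA) = 0.00520/(172·10.3) = 2.935×10^-6 K/W
  R_ceramic fibre blanket = L/(kA) = 0.0903/(0.0756·10.3) = 0.1160 K/W
ΣR = 2.935×10^-6 + 0.1160 = 0.1160 K/W
Q = ΔT/ΣR = (306 °C − 23.1 °C)/0.1160 = 2440 W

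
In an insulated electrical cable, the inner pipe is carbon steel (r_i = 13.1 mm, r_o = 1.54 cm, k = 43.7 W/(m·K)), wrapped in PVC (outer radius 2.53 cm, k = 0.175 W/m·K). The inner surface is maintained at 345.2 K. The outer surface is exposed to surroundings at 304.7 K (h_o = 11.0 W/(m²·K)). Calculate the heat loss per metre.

Q' = 39.6 W/m

Resistance network (inner→outer):
  R'_carbon steel = ln(0.0154/0.0131)/(2πk) = 0.1618/(2π·43.7) = 5.891×10^-4 m·K/W
  R'_PVC = ln(0.0253/0.0154)/(2πk) = 0.4964/(2π·0.175) = 0.4515 m·K/W
  R'_conv,out = 1/(2πr h) = 1/(2π·0.0253·11.0) = 0.5719 m·K/W
ΣR = 5.891×10^-4 + 0.4515 + 0.5719 = 1.024 m·K/W
Q' = ΔT/ΣR = (345.2 K − 304.7 K)/1.024 = 39.6 W/m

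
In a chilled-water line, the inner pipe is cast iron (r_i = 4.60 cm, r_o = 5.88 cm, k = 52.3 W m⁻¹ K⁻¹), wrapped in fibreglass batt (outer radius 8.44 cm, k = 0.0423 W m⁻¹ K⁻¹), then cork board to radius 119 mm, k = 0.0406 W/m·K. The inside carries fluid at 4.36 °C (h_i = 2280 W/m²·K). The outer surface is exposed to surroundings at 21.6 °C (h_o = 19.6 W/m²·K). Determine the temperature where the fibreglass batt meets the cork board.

Resistance network (inner→outer):
  R'_conv,in = 1/(2πr h) = 1/(2π·0.0460·2280) = 0.001517 m·K/W
  R'_cast iron = ln(0.0588/0.0460)/(2πk) = 0.2455/(2π·52.3) = 7.471×10^-4 m·K/W
  R'_fibreglass batt = ln(0.0844/0.0588)/(2πk) = 0.3614/(2π·0.0423) = 1.360 m·K/W
  R'_cork board = ln(0.119/0.0844)/(2πk) = 0.3436/(2π·0.0406) = 1.347 m·K/W
  R'_conv,out = 1/(2πr h) = 1/(2π·0.119·19.6) = 0.06824 m·K/W
ΣR = 0.001517 + 7.471×10^-4 + 1.360 + 1.347 + 0.06824 = 2.778 m·K/W
Q' = ΔT/ΣR = (4.36 °C − 21.6 °C)/2.778 = -6.206 W/m
From the inner boundary to the fibreglass batt/cork board interface, ΣR_partial = 1.362 m·K/W.
T_interface = T_in − Q'·ΣR_partial = 4.36 °C − (-6.206)(1.362) = 12.8 °C

T = 12.8 °C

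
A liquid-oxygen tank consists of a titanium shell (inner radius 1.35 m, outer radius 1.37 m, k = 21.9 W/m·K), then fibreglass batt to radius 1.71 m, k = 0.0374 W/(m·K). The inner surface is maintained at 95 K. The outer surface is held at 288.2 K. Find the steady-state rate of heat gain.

Treat each layer as a resistance in series:
  R_titanium = (1/1.35 − 1/1.37)/(4πk) = 0.01081/(4π·21.9) = 3.929×10^-5 K/W
  R_fibreglass batt = (1/1.37 − 1/1.71)/(4πk) = 0.1451/(4π·0.0374) = 0.3088 K/W
ΣR = 3.929×10^-5 + 0.3088 = 0.3088 K/W
Q = ΔT/ΣR = (95 K − 288.2 K)/0.3088 = -626 W
(Negative Q ⇒ heat flows inward; heat gain = 626 W.)

Q = 626 W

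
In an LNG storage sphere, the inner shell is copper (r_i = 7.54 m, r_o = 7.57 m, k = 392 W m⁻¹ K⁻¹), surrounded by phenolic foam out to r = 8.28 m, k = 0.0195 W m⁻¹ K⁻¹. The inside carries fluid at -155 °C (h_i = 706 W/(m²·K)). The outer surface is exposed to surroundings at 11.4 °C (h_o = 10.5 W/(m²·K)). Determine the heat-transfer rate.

Series thermal resistances, inner to outer:
  R_conv,in = 1/(4πr²h) = 1/(4π·7.54²·706) = 1.983×10^-6 K/W
  R_copper = (1/7.54 − 1/7.57)/(4πk) = 5.256×10^-4/(4π·392) = 1.067×10^-7 K/W
  R_phenolic foam = (1/7.57 − 1/8.28)/(4πk) = 0.01133/(4π·0.0195) = 0.04623 K/W
  R_conv,out = 1/(4πr²h) = 1/(4π·8.28²·10.5) = 1.105×10^-4 K/W
ΣR = 1.983×10^-6 + 1.067×10^-7 + 0.04623 + 1.105×10^-4 = 0.04634 K/W
Q = ΔT/ΣR = (-155 °C − 11.4 °C)/0.04634 = -3590 W
(Negative Q ⇒ heat flows inward; heat gain = 3590 W.)

Q = 3590 W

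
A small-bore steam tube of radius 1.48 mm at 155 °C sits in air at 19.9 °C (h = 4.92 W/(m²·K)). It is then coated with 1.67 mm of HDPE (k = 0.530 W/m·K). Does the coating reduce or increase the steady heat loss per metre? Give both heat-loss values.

increases: 6.18 → 12.9 W/m

Critical radius for a cylinder: r_cr = k/h = 0.108 m = 10.8 cm.
Outer radius after coating: r₂ = 0.00148 + 0.00167 = 0.00315 m.
Since r₁ < r_cr and r₂ ≤ r_cr, the coating moves toward the maximum at r_cr — heat loss rises.
Bare: R = 1/(2πr₁h) = 21.86 m·K/W; Q = 135.1/21.86 = 6.18 W/m.
Coated: R = R_cond + R_conv = 10.50 m·K/W; Q = 135.1/10.50 = 12.9 W/m.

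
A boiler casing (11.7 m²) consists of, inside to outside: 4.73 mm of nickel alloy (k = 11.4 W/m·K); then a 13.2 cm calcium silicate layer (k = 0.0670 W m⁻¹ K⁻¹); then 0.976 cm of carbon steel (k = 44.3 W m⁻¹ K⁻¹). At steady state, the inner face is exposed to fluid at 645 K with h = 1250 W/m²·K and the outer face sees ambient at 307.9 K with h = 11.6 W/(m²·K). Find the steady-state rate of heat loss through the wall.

Resistance network (inner→outer):
  R_conv,in = 1/(hA) = 1/(1250·11.7) = 6.838×10^-5 K/W
  R_nickel alloy = L/(kA) = 0.00473/(11.4·11.7) = 3.546×10^-5 K/W
  R_calcium silicate = L/(kA) = 0.132/(0.0670·11.7) = 0.1684 K/W
  R_carbon steel = L/(kA) = 0.00976/(44.3·11.7) = 1.883×10^-5 K/W
  R_conv,out = 1/(hA) = 1/(11.6·11.7) = 0.007368 K/W
ΣR = 6.838×10^-5 + 3.546×10^-5 + 0.1684 + 1.883×10^-5 + 0.007368 = 0.1759 K/W
Q = ΔT/ΣR = (645 K − 307.9 K)/0.1759 = 1920 W

Q = 1920 W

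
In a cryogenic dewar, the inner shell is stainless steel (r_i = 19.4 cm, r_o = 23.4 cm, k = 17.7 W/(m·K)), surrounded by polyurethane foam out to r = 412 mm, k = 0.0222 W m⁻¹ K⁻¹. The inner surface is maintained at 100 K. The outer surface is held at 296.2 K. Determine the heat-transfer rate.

Q = 29.6 W

Resistance network (inner→outer):
  R_stainless steel = (1/0.194 − 1/0.234)/(4πk) = 0.8811/(4π·17.7) = 0.003961 K/W
  R_polyurethane foam = (1/0.234 − 1/0.412)/(4πk) = 1.846/(4π·0.0222) = 6.618 K/W
ΣR = 0.003961 + 6.618 = 6.622 K/W
Q = ΔT/ΣR = (100 K − 296.2 K)/6.622 = -29.6 W
(Negative Q ⇒ heat flows inward; heat gain = 29.6 W.)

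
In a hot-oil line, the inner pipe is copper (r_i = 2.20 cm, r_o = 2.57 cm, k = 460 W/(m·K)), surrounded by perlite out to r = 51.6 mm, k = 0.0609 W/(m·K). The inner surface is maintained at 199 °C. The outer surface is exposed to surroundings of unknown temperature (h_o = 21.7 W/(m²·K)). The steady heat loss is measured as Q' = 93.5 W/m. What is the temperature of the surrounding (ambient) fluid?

Series resistances:
  R'_copper = ln(0.0257/0.0220)/(2πk) = 0.1554/(2π·460) = 5.378×10^-5 m·K/W
  R'_perlite = ln(0.0516/0.0257)/(2πk) = 0.6970/(2π·0.0609) = 1.822 m·K/W
  R'_conv,out = 1/(2πr h) = 1/(2π·0.0516·21.7) = 0.1421 m·K/W
ΣR = 1.964 m·K/W
ΔT = Q'·ΣR = 93.5 × 1.964 = 183.6 K
Heat flows outward, so T_out = T_in − ΔT = 199 − 183.6 = 15.4 °C

T_out = 15.4 °C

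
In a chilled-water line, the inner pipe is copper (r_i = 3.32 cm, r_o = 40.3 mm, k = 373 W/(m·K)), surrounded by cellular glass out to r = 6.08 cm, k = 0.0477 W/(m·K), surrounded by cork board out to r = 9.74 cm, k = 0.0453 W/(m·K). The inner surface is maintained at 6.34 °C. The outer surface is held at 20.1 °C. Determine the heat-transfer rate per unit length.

Q' = 4.54 W/m

Series thermal resistances, inner to outer:
  R'_copper = ln(0.0403/0.0332)/(2πk) = 0.1938/(2π·373) = 8.269×10^-5 m·K/W
  R'_cellular glass = ln(0.0608/0.0403)/(2πk) = 0.4112/(2π·0.0477) = 1.372 m·K/W
  R'_cork board = ln(0.0974/0.0608)/(2πk) = 0.4712/(2π·0.0453) = 1.656 m·K/W
ΣR = 8.269×10^-5 + 1.372 + 1.656 = 3.028 m·K/W
Q' = ΔT/ΣR = (6.34 °C − 20.1 °C)/3.028 = -4.54 W/m
(Negative Q' ⇒ heat flows inward; heat gain = 4.54 W/m.)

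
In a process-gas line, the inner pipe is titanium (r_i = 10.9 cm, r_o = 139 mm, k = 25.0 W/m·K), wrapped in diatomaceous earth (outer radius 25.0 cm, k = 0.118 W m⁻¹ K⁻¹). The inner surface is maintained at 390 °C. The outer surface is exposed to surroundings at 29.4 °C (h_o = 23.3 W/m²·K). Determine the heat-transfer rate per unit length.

Series thermal resistances, inner to outer:
  R'_titanium = ln(0.139/0.109)/(2πk) = 0.2431/(2π·25.0) = 0.001548 m·K/W
  R'_diatomaceous earth = ln(0.250/0.139)/(2πk) = 0.5870/(2π·0.118) = 0.7917 m·K/W
  R'_conv,out = 1/(2πr h) = 1/(2π·0.250·23.3) = 0.02732 m·K/W
ΣR = 0.001548 + 0.7917 + 0.02732 = 0.8206 m·K/W
Q' = ΔT/ΣR = (390 °C − 29.4 °C)/0.8206 = 439 W/m

Q' = 439 W/m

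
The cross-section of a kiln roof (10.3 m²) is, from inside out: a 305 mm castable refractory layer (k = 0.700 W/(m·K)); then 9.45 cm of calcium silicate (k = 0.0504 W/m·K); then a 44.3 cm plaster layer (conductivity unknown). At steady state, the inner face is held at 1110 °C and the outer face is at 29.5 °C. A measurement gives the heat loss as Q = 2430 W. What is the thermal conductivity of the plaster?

ΣR = ΔT/Q = |1110 − 29.5|/2430 = 0.4447 K/W
Known resistances:
  R_castable refractory = L/(kA) = 0.305/(0.700·10.3) = 0.04230 K/W
  R_calcium silicate = L/(kA) = 0.0945/(0.0504·10.3) = 0.1820 K/W
R_plaster = ΣR − ΣR_known = 0.4447 − 0.2243 = 0.2204 K/W
L/(kA) = 0.2204 ⇒ k = 0.443/(0.2204·10.3) = 0.195 W/m·K

k = 0.195 W/m·K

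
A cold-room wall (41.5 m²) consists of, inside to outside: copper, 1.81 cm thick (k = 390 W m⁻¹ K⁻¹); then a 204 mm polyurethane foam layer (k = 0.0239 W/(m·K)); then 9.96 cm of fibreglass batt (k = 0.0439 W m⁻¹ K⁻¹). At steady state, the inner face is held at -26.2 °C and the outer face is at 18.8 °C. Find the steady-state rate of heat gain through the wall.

Treat each layer as a resistance in series:
  R_copper = L/(kA) = 0.0181/(390·41.5) = 1.118×10^-6 K/W
  R_polyurethane foam = L/(kA) = 0.204/(0.0239·41.5) = 0.2057 K/W
  R_fibreglass batt = L/(kA) = 0.0996/(0.0439·41.5) = 0.05467 K/W
ΣR = 1.118×10^-6 + 0.2057 + 0.05467 = 0.2604 K/W
Q = ΔT/ΣR = (-26.2 °C − 18.8 °C)/0.2604 = -173 W
(Negative Q ⇒ heat flows inward; heat gain = 173 W.)

Q = 173 W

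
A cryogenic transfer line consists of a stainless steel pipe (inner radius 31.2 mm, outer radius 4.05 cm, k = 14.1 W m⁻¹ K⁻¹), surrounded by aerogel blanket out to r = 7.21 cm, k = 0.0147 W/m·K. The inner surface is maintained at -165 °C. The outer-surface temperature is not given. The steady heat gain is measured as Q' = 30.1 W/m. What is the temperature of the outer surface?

Sum the resistances:
  R'_stainless steel = ln(0.0405/0.0312)/(2πk) = 0.2609/(2π·14.1) = 0.002945 m·K/W
  R'_aerogel blanket = ln(0.0721/0.0405)/(2πk) = 0.5768/(2π·0.0147) = 6.244 m·K/W
ΣR = 6.247 m·K/W
ΔT = Q'·ΣR = 30.1 × 6.247 = 188.0 K
Heat flows inward, so T_out = T_in + ΔT = -165 + 188.0 = 23.0 °C

T_out = 23.0 °C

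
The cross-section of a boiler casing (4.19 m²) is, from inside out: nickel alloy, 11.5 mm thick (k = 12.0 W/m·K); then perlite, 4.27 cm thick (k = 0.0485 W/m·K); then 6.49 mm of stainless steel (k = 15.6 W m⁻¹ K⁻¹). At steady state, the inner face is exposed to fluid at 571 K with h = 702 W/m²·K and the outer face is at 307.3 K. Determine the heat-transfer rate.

Series thermal resistances, inner to outer:
  R_conv,in = 1/(hA) = 1/(702·4.19) = 3.400×10^-4 K/W
  R_nickel alloy = L/(kA) = 0.0115/(12.0·4.19) = 2.287×10^-4 K/W
  R_perlite = L/(kA) = 0.0427/(0.0485·4.19) = 0.2101 K/W
  R_stainless steel = L/(kA) = 0.00649/(15.6·4.19) = 9.929×10^-5 K/W
ΣR = 3.400×10^-4 + 2.287×10^-4 + 0.2101 + 9.929×10^-5 = 0.2108 K/W
Q = ΔT/ΣR = (571 K − 307.3 K)/0.2108 = 1250 W

Q = 1250 W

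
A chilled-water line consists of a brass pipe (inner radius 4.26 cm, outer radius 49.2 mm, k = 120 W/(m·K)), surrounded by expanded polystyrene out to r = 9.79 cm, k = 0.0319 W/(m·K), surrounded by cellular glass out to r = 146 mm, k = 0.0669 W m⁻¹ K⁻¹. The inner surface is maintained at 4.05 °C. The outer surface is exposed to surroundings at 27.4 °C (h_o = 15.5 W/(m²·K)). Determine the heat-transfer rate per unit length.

Resistance network (inner→outer):
  R'_brass = ln(0.0492/0.0426)/(2πk) = 0.1440/(2π·120) = 1.910×10^-4 m·K/W
  R'_expanded polystyrene = ln(0.0979/0.0492)/(2πk) = 0.6881/(2π·0.0319) = 3.433 m·K/W
  R'_cellular glass = ln(0.146/0.0979)/(2πk) = 0.3997/(2π·0.0669) = 0.9508 m·K/W
  R'_conv,out = 1/(2πr h) = 1/(2π·0.146·15.5) = 0.07033 m·K/W
ΣR = 1.910×10^-4 + 3.433 + 0.9508 + 0.07033 = 4.454 m·K/W
Q' = ΔT/ΣR = (4.05 °C − 27.4 °C)/4.454 = -5.24 W/m
(Negative Q' ⇒ heat flows inward; heat gain = 5.24 W/m.)

Q' = 5.24 W/m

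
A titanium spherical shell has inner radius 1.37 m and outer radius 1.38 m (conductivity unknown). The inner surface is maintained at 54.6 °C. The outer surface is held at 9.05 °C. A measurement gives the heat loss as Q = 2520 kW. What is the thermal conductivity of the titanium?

ΣR = ΔT/Q = |54.6 − 9.05|/2.52×10^6 = 1.808×10^-5 K/W
(1/r₁−1/r₂)/(4πk) = 1.808×10^-5 ⇒ k = 0.005289/(4π·1.808×10^-5) = 23.3 W/m·K

k = 23.3 W/m·K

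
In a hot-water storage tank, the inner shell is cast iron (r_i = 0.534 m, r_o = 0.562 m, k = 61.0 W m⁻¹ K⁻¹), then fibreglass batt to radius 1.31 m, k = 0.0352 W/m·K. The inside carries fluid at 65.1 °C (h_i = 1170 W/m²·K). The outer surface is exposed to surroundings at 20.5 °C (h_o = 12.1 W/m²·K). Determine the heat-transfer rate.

Treat each layer as a resistance in series:
  R_conv,in = 1/(4πr²h) = 1/(4π·0.534²·1170) = 2.385×10^-4 K/W
  R_cast iron = (1/0.534 − 1/0.562)/(4πk) = 0.09330/(4π·61.0) = 1.217×10^-4 K/W
  R_fibreglass batt = (1/0.562 − 1/1.31)/(4πk) = 1.016/(4π·0.0352) = 2.297 K/W
  R_conv,out = 1/(4πr²h) = 1/(4π·1.31²·12.1) = 0.003832 K/W
ΣR = 2.385×10^-4 + 1.217×10^-4 + 2.297 + 0.003832 = 2.301 K/W
Q = ΔT/ΣR = (65.1 °C − 20.5 °C)/2.301 = 19.4 W

Q = 19.4 W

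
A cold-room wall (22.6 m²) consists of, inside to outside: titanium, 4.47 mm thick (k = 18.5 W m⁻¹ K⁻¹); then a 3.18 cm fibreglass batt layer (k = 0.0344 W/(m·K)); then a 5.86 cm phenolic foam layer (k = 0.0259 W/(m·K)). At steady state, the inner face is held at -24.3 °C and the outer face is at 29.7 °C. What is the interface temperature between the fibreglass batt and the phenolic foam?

T = -8.63 °C

Resistance network (inner→outer):
  R_titanium = L/(kA) = 0.00447/(18.5·22.6) = 1.069×10^-5 K/W
  R_fibreglass batt = L/(kA) = 0.0318/(0.0344·22.6) = 0.04090 K/W
  R_phenolic foam = L/(kA) = 0.0586/(0.0259·22.6) = 0.1001 K/W
ΣR = 1.069×10^-5 + 0.04090 + 0.1001 = 0.1410 K/W
Q = ΔT/ΣR = (-24.3 °C − 29.7 °C)/0.1410 = -383.0 W
From the inner boundary to the fibreglass batt/phenolic foam interface, ΣR_partial = 0.04091 K/W.
T_interface = T_in − Q·ΣR_partial = -24.3 °C − (-383.0)(0.04091) = -8.63 °C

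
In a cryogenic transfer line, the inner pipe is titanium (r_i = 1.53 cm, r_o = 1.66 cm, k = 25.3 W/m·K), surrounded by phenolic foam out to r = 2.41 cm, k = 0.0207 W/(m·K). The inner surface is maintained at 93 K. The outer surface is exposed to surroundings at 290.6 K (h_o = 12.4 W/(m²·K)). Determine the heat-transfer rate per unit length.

Resistance network (inner→outer):
  R'_titanium = ln(0.0166/0.0153)/(2πk) = 0.08155/(2π·25.3) = 5.130×10^-4 m·K/W
  R'_phenolic foam = ln(0.0241/0.0166)/(2πk) = 0.3728/(2π·0.0207) = 2.866 m·K/W
  R'_conv,out = 1/(2πr h) = 1/(2π·0.0241·12.4) = 0.5326 m·K/W
ΣR = 5.130×10^-4 + 2.866 + 0.5326 = 3.399 m·K/W
Q' = ΔT/ΣR = (93 K − 290.6 K)/3.399 = -58.1 W/m
(Negative Q' ⇒ heat flows inward; heat gain = 58.1 W/m.)

Q' = 58.1 W/m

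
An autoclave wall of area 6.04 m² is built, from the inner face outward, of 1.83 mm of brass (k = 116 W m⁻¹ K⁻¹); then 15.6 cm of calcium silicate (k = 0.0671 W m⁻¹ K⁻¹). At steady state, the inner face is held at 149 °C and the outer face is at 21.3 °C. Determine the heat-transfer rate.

Treat each layer as a resistance in series:
  R_brass = L/(kA) = 0.00183/(116·6.04) = 2.612×10^-6 K/W
  R_calcium silicate = L/(kA) = 0.156/(0.0671·6.04) = 0.3849 K/W
ΣR = 2.612×10^-6 + 0.3849 = 0.3849 K/W
Q = ΔT/ΣR = (149 °C − 21.3 °C)/0.3849 = 332 W

Q = 332 W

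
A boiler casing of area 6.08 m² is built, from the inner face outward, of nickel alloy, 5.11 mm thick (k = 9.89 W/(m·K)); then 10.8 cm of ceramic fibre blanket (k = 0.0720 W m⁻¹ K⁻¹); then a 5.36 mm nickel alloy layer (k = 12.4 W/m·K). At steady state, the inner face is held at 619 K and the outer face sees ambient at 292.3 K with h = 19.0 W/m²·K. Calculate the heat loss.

Resistance network (inner→outer):
  R_nickel alloy = L/(kA) = 0.00511/(9.89·6.08) = 8.498×10^-5 K/W
  R_ceramic fibre blanket = L/(kA) = 0.108/(0.0720·6.08) = 0.2467 K/W
  R_nickel alloy = L/(kA) = 0.00536/(12.4·6.08) = 7.110×10^-5 K/W
  R_conv,out = 1/(hA) = 1/(19.0·6.08) = 0.008657 K/W
ΣR = 8.498×10^-5 + 0.2467 + 7.110×10^-5 + 0.008657 = 0.2555 K/W
Q = ΔT/ΣR = (619 K − 292.3 K)/0.2555 = 1280 W

Q = 1280 W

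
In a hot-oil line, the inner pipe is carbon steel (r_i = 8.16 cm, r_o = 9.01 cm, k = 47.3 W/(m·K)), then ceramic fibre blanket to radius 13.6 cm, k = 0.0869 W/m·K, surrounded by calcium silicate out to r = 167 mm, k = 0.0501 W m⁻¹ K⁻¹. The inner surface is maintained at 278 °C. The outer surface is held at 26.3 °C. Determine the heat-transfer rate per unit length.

Resistance network (inner→outer):
  R'_carbon steel = ln(0.0901/0.0816)/(2πk) = 0.09909/(2π·47.3) = 3.334×10^-4 m·K/W
  R'_ceramic fibre blanket = ln(0.136/0.0901)/(2πk) = 0.4117/(2π·0.0869) = 0.7541 m·K/W
  R'_calcium silicate = ln(0.167/0.136)/(2πk) = 0.2053/(2π·0.0501) = 0.6523 m·K/W
ΣR = 3.334×10^-4 + 0.7541 + 0.6523 = 1.407 m·K/W
Q' = ΔT/ΣR = (278 °C − 26.3 °C)/1.407 = 179 W/m

Q' = 179 W/m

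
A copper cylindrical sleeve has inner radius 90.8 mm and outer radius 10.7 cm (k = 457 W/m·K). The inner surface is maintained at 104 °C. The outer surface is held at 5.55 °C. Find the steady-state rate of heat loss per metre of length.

Q' = 1720 kW/m

Q' = 2πk·ΔT/ln(r₂/r₁) = 2π × 457 × 98.45 / ln(0.107/0.0908) = 1.72×10^6 W/m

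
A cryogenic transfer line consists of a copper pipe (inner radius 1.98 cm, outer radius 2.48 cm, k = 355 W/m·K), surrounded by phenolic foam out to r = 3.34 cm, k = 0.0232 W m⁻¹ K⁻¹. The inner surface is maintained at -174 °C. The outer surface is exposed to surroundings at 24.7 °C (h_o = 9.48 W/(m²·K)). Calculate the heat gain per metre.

Q' = 78.1 W/m

Treat each layer as a resistance in series:
  R'_copper = ln(0.0248/0.0198)/(2πk) = 0.2252/(2π·355) = 1.009×10^-4 m·K/W
  R'_phenolic foam = ln(0.0334/0.0248)/(2πk) = 0.2977/(2π·0.0232) = 2.042 m·K/W
  R'_conv,out = 1/(2πr h) = 1/(2π·0.0334·9.48) = 0.5026 m·K/W
ΣR = 1.009×10^-4 + 2.042 + 0.5026 = 2.545 m·K/W
Q' = ΔT/ΣR = (-174 °C − 24.7 °C)/2.545 = -78.1 W/m
(Negative Q' ⇒ heat flows inward; heat gain = 78.1 W/m.)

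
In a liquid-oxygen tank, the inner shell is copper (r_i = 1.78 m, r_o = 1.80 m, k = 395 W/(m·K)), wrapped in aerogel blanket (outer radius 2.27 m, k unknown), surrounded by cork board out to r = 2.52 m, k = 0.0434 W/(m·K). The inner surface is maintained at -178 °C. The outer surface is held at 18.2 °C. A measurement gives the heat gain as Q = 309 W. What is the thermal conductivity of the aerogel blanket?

k = 0.0165 W/m·K

ΣR = ΔT/Q = |-178 − 18.2|/309 = 0.6350 K/W
Known resistances:
  R_copper = (1/1.78 − 1/1.80)/(4πk) = 0.006242/(4π·395) = 1.258×10^-6 K/W
  R_cork board = (1/2.27 − 1/2.52)/(4πk) = 0.04370/(4π·0.0434) = 0.08013 K/W
R_aerogel blanket = ΣR − ΣR_known = 0.6350 − 0.08013 = 0.5549 K/W
(1/r₁−1/r₂)/(4πk) = 0.5549 ⇒ k = 0.1150/(4π·0.5549) = 0.0165 W/m·K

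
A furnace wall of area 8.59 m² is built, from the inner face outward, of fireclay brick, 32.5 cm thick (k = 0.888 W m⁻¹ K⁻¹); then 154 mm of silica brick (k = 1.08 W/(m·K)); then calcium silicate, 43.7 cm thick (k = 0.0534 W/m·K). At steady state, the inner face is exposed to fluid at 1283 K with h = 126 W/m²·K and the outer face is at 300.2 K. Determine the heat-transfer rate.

Q = 970 W

Series thermal resistances, inner to outer:
  R_conv,in = 1/(hA) = 1/(126·8.59) = 9.239×10^-4 K/W
  R_fireclay brick = L/(kA) = 0.325/(0.888·8.59) = 0.04261 K/W
  R_silica brick = L/(kA) = 0.154/(1.08·8.59) = 0.01660 K/W
  R_calcium silicate = L/(kA) = 0.437/(0.0534·8.59) = 0.9527 K/W
ΣR = 9.239×10^-4 + 0.04261 + 0.01660 + 0.9527 = 1.013 K/W
Q = ΔT/ΣR = (1283 K − 300.2 K)/1.013 = 970 W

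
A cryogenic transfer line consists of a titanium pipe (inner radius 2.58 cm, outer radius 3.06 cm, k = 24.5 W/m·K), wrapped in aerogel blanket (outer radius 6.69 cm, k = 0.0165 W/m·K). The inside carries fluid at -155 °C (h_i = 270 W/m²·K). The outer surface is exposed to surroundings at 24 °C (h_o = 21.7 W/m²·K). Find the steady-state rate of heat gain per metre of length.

Q' = 23.3 W/m

Resistance network (inner→outer):
  R'_conv,in = 1/(2πr h) = 1/(2π·0.0258·270) = 0.02285 m·K/W
  R'_titanium = ln(0.0306/0.0258)/(2πk) = 0.1706/(2π·24.5) = 0.001108 m·K/W
  R'_aerogel blanket = ln(0.0669/0.0306)/(2πk) = 0.7822/(2π·0.0165) = 7.545 m·K/W
  R'_conv,out = 1/(2πr h) = 1/(2π·0.0669·21.7) = 0.1096 m·K/W
ΣR = 0.02285 + 0.001108 + 7.545 + 0.1096 = 7.679 m·K/W
Q' = ΔT/ΣR = (-155 °C − 24 °C)/7.679 = -23.3 W/m
(Negative Q' ⇒ heat flows inward; heat gain = 23.3 W/m.)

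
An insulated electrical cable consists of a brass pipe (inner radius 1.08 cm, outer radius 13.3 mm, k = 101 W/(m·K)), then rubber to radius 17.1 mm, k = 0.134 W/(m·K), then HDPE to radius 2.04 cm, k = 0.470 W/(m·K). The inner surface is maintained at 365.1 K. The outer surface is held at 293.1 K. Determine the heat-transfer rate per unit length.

Resistance network (inner→outer):
  R'_brass = ln(0.0133/0.0108)/(2πk) = 0.2082/(2π·101) = 3.281×10^-4 m·K/W
  R'_rubber = ln(0.0171/0.0133)/(2πk) = 0.2513/(2π·0.134) = 0.2985 m·K/W
  R'_HDPE = ln(0.0204/0.0171)/(2πk) = 0.1765/(2π·0.470) = 0.05975 m·K/W
ΣR = 3.281×10^-4 + 0.2985 + 0.05975 = 0.3586 m·K/W
Q' = ΔT/ΣR = (365.1 K − 293.1 K)/0.3586 = 201 W/m

Q' = 201 W/m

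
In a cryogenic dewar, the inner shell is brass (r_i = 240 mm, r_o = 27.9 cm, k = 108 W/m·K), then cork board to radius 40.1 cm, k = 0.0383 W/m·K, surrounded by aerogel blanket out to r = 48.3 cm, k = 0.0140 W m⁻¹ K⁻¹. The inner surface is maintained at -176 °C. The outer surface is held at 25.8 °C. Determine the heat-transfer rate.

Q = 43.2 W

Resistance network (inner→outer):
  R_brass = (1/0.240 − 1/0.279)/(4πk) = 0.5824/(4π·108) = 4.292×10^-4 K/W
  R_cork board = (1/0.279 − 1/0.401)/(4πk) = 1.090/(4π·0.0383) = 2.266 K/W
  R_aerogel blanket = (1/0.401 − 1/0.483)/(4πk) = 0.4234/(4π·0.0140) = 2.406 K/W
ΣR = 4.292×10^-4 + 2.266 + 2.406 = 4.672 K/W
Q = ΔT/ΣR = (-176 °C − 25.8 °C)/4.672 = -43.2 W
(Negative Q ⇒ heat flows inward; heat gain = 43.2 W.)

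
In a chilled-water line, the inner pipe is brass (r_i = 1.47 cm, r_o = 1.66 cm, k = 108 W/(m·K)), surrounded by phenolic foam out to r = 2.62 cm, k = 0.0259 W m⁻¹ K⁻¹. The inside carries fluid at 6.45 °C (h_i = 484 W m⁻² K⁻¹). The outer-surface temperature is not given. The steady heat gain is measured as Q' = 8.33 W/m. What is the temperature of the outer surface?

T_out = 30.0 °C

Sum the resistances:
  R'_conv,in = 1/(2πr h) = 1/(2π·0.0147·484) = 0.02237 m·K/W
  R'_brass = ln(0.0166/0.0147)/(2πk) = 0.1216/(2π·108) = 1.791×10^-4 m·K/W
  R'_phenolic foam = ln(0.0262/0.0166)/(2πk) = 0.4564/(2π·0.0259) = 2.804 m·K/W
ΣR = 2.827 m·K/W
ΔT = Q'·ΣR = 8.33 × 2.827 = 23.55 K
Heat flows inward, so T_out = T_in + ΔT = 6.45 + 23.55 = 30.0 °C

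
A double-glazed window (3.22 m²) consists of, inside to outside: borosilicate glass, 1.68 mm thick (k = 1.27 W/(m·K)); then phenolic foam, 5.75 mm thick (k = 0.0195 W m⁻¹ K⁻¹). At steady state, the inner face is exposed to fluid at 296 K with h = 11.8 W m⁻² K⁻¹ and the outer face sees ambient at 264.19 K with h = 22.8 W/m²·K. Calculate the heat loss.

Series thermal resistances, inner to outer:
  R_conv,in = 1/(hA) = 1/(11.8·3.22) = 0.02632 K/W
  R_borosilicate glass = L/(kA) = 0.00168/(1.27·3.22) = 4.108×10^-4 K/W
  R_phenolic foam = L/(kA) = 0.00575/(0.0195·3.22) = 0.09158 K/W
  R_conv,out = 1/(hA) = 1/(22.8·3.22) = 0.01362 K/W
ΣR = 0.02632 + 4.108×10^-4 + 0.09158 + 0.01362 = 0.1319 K/W
Q = ΔT/ΣR = (296 K − 264.19 K)/0.1319 = 241 W

Q = 241 W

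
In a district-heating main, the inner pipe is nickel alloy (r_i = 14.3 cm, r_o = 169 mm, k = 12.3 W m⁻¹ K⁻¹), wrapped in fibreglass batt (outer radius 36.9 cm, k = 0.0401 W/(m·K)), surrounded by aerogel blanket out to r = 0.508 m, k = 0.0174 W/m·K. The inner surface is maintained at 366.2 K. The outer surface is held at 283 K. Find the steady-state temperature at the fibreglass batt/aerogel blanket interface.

T = 323.4 K

Treat each layer as a resistance in series:
  R'_nickel alloy = ln(0.169/0.143)/(2πk) = 0.1671/(2π·12.3) = 0.002162 m·K/W
  R'_fibreglass batt = ln(0.369/0.169)/(2πk) = 0.7809/(2π·0.0401) = 3.099 m·K/W
  R'_aerogel blanket = ln(0.508/0.369)/(2πk) = 0.3197/(2π·0.0174) = 2.924 m·K/W
ΣR = 0.002162 + 3.099 + 2.924 = 6.025 m·K/W
Q' = ΔT/ΣR = (366.2 K − 283 K)/6.025 = 13.81 W/m
From the inner boundary to the fibreglass batt/aerogel blanket interface, ΣR_partial = 3.101 m·K/W.
T_interface = T_in − Q'·ΣR_partial = 366.2 K − (13.81)(3.101) = 323.4 K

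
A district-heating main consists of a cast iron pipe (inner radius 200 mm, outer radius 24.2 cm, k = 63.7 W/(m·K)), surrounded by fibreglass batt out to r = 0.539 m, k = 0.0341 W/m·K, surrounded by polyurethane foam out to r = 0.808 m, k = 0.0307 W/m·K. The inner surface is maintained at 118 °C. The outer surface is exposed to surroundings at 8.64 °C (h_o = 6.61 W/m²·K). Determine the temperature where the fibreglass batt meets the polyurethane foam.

T = 48.3 °C

Resistance network (inner→outer):
  R'_cast iron = ln(0.242/0.200)/(2πk) = 0.1906/(2π·63.7) = 4.763×10^-4 m·K/W
  R'_fibreglass batt = ln(0.539/0.242)/(2πk) = 0.8008/(2π·0.0341) = 3.737 m·K/W
  R'_polyurethane foam = ln(0.808/0.539)/(2πk) = 0.4048/(2π·0.0307) = 2.099 m·K/W
  R'_conv,out = 1/(2πr h) = 1/(2π·0.808·6.61) = 0.02980 m·K/W
ΣR = 4.763×10^-4 + 3.737 + 2.099 + 0.02980 = 5.866 m·K/W
Q' = ΔT/ΣR = (118 °C − 8.64 °C)/5.866 = 18.64 W/m
From the inner boundary to the fibreglass batt/polyurethane foam interface, ΣR_partial = 3.737 m·K/W.
T_interface = T_in − Q'·ΣR_partial = 118 °C − (18.64)(3.737) = 48.3 °C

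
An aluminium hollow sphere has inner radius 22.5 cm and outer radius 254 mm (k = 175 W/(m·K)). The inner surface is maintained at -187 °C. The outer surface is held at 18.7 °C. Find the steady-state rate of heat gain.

Q = 4πk·ΔT/(1/r₁ − 1/r₂) = 4π × 175 × 205.7 / (1/0.225 − 1/0.254) = 8.91×10^5 W

Q = 8.91×10^5 W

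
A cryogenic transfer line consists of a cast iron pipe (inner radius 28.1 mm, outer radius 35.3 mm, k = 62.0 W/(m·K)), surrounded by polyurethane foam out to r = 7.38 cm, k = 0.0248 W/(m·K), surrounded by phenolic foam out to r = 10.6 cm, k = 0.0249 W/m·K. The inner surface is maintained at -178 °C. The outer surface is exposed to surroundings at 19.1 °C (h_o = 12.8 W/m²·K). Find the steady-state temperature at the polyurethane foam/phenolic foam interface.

Treat each layer as a resistance in series:
  R'_cast iron = ln(0.0353/0.0281)/(2πk) = 0.2281/(2π·62.0) = 5.856×10^-4 m·K/W
  R'_polyurethane foam = ln(0.0738/0.0353)/(2πk) = 0.7375/(2π·0.0248) = 4.733 m·K/W
  R'_phenolic foam = ln(0.106/0.0738)/(2πk) = 0.3621/(2π·0.0249) = 2.314 m·K/W
  R'_conv,out = 1/(2πr h) = 1/(2π·0.106·12.8) = 0.1173 m·K/W
ΣR = 5.856×10^-4 + 4.733 + 2.314 + 0.1173 = 7.165 m·K/W
Q' = ΔT/ΣR = (-178 °C − 19.1 °C)/7.165 = -27.51 W/m
From the inner boundary to the polyurethane foam/phenolic foam interface, ΣR_partial = 4.734 m·K/W.
T_interface = T_in − Q'·ΣR_partial = -178 °C − (-27.51)(4.734) = -47.8 °C

T = -47.8 °C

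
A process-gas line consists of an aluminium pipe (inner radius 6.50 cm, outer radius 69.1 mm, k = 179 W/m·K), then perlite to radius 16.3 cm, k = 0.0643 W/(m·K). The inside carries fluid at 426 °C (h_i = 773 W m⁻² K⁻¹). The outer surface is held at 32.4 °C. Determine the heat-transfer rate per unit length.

Series thermal resistances, inner to outer:
  R'_conv,in = 1/(2πr h) = 1/(2π·0.0650·773) = 0.003168 m·K/W
  R'_aluminium = ln(0.0691/0.0650)/(2πk) = 0.06117/(2π·179) = 5.439×10^-5 m·K/W
  R'_perlite = ln(0.163/0.0691)/(2πk) = 0.8582/(2π·0.0643) = 2.124 m·K/W
ΣR = 0.003168 + 5.439×10^-5 + 2.124 = 2.127 m·K/W
Q' = ΔT/ΣR = (426 °C − 32.4 °C)/2.127 = 185 W/m

Q' = 185 W/m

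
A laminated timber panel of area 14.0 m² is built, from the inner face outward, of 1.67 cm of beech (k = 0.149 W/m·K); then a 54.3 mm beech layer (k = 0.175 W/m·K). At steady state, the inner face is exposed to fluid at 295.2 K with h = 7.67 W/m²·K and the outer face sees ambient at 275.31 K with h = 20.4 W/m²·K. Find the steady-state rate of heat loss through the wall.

Q = 463 W

Series thermal resistances, inner to outer:
  R_conv,in = 1/(hA) = 1/(7.67·14.0) = 0.009313 K/W
  R_beech = L/(kA) = 0.0167/(0.149·14.0) = 0.008006 K/W
  R_beech = L/(kA) = 0.0543/(0.175·14.0) = 0.02216 K/W
  R_conv,out = 1/(hA) = 1/(20.4·14.0) = 0.003501 K/W
ΣR = 0.009313 + 0.008006 + 0.02216 + 0.003501 = 0.04298 K/W
Q = ΔT/ΣR = (295.2 K − 275.31 K)/0.04298 = 463 W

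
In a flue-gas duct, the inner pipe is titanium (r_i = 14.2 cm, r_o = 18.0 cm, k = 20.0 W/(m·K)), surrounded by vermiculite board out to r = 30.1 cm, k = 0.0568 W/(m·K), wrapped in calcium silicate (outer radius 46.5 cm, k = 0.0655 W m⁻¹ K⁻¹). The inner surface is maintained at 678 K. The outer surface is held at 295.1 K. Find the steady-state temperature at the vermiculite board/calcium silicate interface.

Series thermal resistances, inner to outer:
  R'_titanium = ln(0.180/0.142)/(2πk) = 0.2371/(2π·20.0) = 0.001887 m·K/W
  R'_vermiculite board = ln(0.301/0.180)/(2πk) = 0.5142/(2π·0.0568) = 1.441 m·K/W
  R'_calcium silicate = ln(0.465/0.301)/(2πk) = 0.4349/(2π·0.0655) = 1.057 m·K/W
ΣR = 0.001887 + 1.441 + 1.057 = 2.500 m·K/W
Q' = ΔT/ΣR = (678 K − 295.1 K)/2.500 = 153.2 W/m
From the inner boundary to the vermiculite board/calcium silicate interface, ΣR_partial = 1.443 m·K/W.
T_interface = T_in − Q'·ΣR_partial = 678 K − (153.2)(1.443) = 457 K

T = 457 K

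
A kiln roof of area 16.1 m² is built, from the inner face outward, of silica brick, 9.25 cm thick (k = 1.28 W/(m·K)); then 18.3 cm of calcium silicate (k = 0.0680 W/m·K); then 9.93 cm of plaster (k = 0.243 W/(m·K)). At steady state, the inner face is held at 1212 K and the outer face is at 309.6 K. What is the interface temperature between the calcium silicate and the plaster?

Series thermal resistances, inner to outer:
  R_silica brick = L/(kA) = 0.0925/(1.28·16.1) = 0.004489 K/W
  R_calcium silicate = L/(kA) = 0.183/(0.0680·16.1) = 0.1672 K/W
  R_plaster = L/(kA) = 0.0993/(0.243·16.1) = 0.02538 K/W
ΣR = 0.004489 + 0.1672 + 0.02538 = 0.1971 K/W
Q = ΔT/ΣR = (1212 K − 309.6 K)/0.1971 = 4578 W
From the inner boundary to the calcium silicate/plaster interface, ΣR_partial = 0.1717 K/W.
T_interface = T_in − Q·ΣR_partial = 1212 K − (4578)(0.1717) = 426 K

T = 426 K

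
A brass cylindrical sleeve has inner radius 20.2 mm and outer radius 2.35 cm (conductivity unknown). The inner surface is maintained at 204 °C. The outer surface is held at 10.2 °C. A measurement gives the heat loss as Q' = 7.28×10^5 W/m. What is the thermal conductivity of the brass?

ΣR = ΔT/Q' = |204 − 10.2|/7.28×10^5 = 2.662×10^-4 m·K/W
ln(r₂/r₁)/(2πk) = 2.662×10^-4 ⇒ k = 0.1513/(2π·2.662×10^-4) = 90.5 W/m·K

k = 90.5 W/m·K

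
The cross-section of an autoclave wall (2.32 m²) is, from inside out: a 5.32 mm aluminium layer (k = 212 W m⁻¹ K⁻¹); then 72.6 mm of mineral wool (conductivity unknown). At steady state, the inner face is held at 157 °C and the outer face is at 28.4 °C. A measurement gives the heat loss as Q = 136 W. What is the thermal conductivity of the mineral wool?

k = 0.0331 W/m·K

ΣR = ΔT/Q = |157 − 28.4|/136 = 0.9456 K/W
Known resistances:
  R_aluminium = L/(kA) = 0.00532/(212·2.32) = 1.082×10^-5 K/W
R_mineral wool = ΣR − ΣR_known = 0.9456 − 1.082×10^-5 = 0.9456 K/W
L/(kA) = 0.9456 ⇒ k = 0.0726/(0.9456·2.32) = 0.0331 W/m·K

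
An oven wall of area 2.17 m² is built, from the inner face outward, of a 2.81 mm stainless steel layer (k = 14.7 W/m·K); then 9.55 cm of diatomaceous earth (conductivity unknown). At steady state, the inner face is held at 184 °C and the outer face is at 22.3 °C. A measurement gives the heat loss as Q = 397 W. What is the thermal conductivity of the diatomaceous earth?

k = 0.108 W/m·K

ΣR = ΔT/Q = |184 − 22.3|/397 = 0.4073 K/W
Known resistances:
  R_stainless steel = L/(kA) = 0.00281/(14.7·2.17) = 8.809×10^-5 K/W
R_diatomaceous earth = ΣR − ΣR_known = 0.4073 − 8.809×10^-5 = 0.4072 K/W
L/(kA) = 0.4072 ⇒ k = 0.0955/(0.4072·2.17) = 0.108 W/m·K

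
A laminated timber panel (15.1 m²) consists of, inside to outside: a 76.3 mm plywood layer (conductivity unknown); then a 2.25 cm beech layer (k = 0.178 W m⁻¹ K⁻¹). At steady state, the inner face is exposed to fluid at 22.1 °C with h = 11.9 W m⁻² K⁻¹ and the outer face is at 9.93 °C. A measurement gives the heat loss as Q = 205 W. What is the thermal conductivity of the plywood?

ΣR = ΔT/Q = |22.1 − 9.93|/205 = 0.05937 K/W
Known resistances:
  R_conv,in = 1/(hA) = 1/(11.9·15.1) = 0.005565 K/W
  R_beech = L/(kA) = 0.0225/(0.178·15.1) = 0.008371 K/W
R_plywood = ΣR − ΣR_known = 0.05937 − 0.01394 = 0.04543 K/W
L/(kA) = 0.04543 ⇒ k = 0.0763/(0.04543·15.1) = 0.111 W/m·K

k = 0.111 W/m·K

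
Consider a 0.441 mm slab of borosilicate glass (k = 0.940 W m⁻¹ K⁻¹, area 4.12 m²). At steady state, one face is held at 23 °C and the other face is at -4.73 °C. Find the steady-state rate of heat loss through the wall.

Q = kA·ΔT/L = 0.940 × 4.12 × |23 °C − -4.73 °C| / 4.41×10^-4 = 2.44×10^5 W

Q = 244 kW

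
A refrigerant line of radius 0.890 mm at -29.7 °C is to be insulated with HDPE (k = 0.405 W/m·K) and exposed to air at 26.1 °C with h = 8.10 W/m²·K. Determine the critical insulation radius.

r_cr = 5.00 cm

For a cylinder, r_cr = k_ins/h = 0.405/8.10 = 0.0500 m = 5.00 cm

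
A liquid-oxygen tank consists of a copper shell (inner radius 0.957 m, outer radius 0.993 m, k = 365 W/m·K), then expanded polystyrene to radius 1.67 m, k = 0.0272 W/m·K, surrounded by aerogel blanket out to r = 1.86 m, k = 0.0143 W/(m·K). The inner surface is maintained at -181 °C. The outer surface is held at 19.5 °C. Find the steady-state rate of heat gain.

Resistance network (inner→outer):
  R_copper = (1/0.957 − 1/0.993)/(4πk) = 0.03788/(4π·365) = 8.259×10^-6 K/W
  R_expanded polystyrene = (1/0.993 − 1/1.67)/(4πk) = 0.4082/(4π·0.0272) = 1.194 K/W
  R_aerogel blanket = (1/1.67 − 1/1.86)/(4πk) = 0.06117/(4π·0.0143) = 0.3404 K/W
ΣR = 8.259×10^-6 + 1.194 + 0.3404 = 1.534 K/W
Q = ΔT/ΣR = (-181 °C − 19.5 °C)/1.534 = -131 W
(Negative Q ⇒ heat flows inward; heat gain = 131 W.)

Q = 131 W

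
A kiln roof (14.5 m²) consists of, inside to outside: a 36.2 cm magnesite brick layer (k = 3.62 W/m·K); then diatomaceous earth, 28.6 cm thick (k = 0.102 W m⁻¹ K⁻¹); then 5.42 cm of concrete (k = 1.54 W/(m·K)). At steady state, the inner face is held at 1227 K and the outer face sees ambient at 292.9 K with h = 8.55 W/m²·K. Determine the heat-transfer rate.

Series thermal resistances, inner to outer:
  R_magnesite brick = L/(kA) = 0.362/(3.62·14.5) = 0.006897 K/W
  R_diatomaceous earth = L/(kA) = 0.286/(0.102·14.5) = 0.1934 K/W
  R_concrete = L/(kA) = 0.0542/(1.54·14.5) = 0.002427 K/W
  R_conv,out = 1/(hA) = 1/(8.55·14.5) = 0.008066 K/W
ΣR = 0.006897 + 0.1934 + 0.002427 + 0.008066 = 0.2108 K/W
Q = ΔT/ΣR = (1227 K − 292.9 K)/0.2108 = 4430 W

Q = 4.43 kW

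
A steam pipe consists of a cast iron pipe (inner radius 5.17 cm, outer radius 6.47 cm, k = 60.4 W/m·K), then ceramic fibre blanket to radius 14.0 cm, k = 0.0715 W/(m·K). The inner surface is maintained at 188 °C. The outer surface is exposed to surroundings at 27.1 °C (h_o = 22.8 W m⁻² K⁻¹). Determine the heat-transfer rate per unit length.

Q' = 91.0 W/m

Series thermal resistances, inner to outer:
  R'_cast iron = ln(0.0647/0.0517)/(2πk) = 0.2243/(2π·60.4) = 5.910×10^-4 m·K/W
  R'_ceramic fibre blanket = ln(0.140/0.0647)/(2πk) = 0.7719/(2π·0.0715) = 1.718 m·K/W
  R'_conv,out = 1/(2πr h) = 1/(2π·0.140·22.8) = 0.04986 m·K/W
ΣR = 5.910×10^-4 + 1.718 + 0.04986 = 1.768 m·K/W
Q' = ΔT/ΣR = (188 °C − 27.1 °C)/1.768 = 91.0 W/m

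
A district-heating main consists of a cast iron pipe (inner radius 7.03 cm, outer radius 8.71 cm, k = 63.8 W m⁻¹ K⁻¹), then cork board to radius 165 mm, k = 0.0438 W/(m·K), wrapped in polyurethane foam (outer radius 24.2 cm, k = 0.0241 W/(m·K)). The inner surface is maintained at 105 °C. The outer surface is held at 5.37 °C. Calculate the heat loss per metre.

Resistance network (inner→outer):
  R'_cast iron = ln(0.0871/0.0703)/(2πk) = 0.2143/(2π·63.8) = 5.346×10^-4 m·K/W
  R'_cork board = ln(0.165/0.0871)/(2πk) = 0.6389/(2π·0.0438) = 2.322 m·K/W
  R'_polyurethane foam = ln(0.242/0.165)/(2πk) = 0.3830/(2π·0.0241) = 2.529 m·K/W
ΣR = 5.346×10^-4 + 2.322 + 2.529 = 4.852 m·K/W
Q' = ΔT/ΣR = (105 °C − 5.37 °C)/4.852 = 20.5 W/m

Q' = 20.5 W/m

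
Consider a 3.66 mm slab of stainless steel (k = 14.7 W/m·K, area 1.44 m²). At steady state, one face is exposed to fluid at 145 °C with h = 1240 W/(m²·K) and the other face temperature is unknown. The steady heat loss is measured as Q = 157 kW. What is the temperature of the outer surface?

Series resistances:
  R_conv,in = 1/(hA) = 1/(1240·1.44) = 5.600×10^-4 K/W
  R_stainless steel = L/(kA) = 0.00366/(14.7·1.44) = 1.729×10^-4 K/W
ΣR = 7.329×10^-4 K/W
ΔT = Q·ΣR = 1.57×10^5 × 7.329×10^-4 = 115.1 K
Heat flows outward, so T_out = T_in − ΔT = 145 − 115.1 = 29.9 °C

T_out = 29.9 °C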